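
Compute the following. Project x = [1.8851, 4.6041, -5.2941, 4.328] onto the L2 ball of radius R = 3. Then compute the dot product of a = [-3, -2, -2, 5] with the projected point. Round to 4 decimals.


Step 1: Compute ||x|| (intermediates to 6 decimals).
||x|| = sqrt(1.8851^2 + 4.6041^2 + (-5.2941)^2 + 4.328^2) = 8.456383
Step 2: Project.
Since ||x|| > R, scale = R/||x|| = 3/8.456383 = 0.354762, proj(x) = scale * x
proj(x) = [0.668762, 1.63336, -1.878146, 1.53541]
Step 3: Dot product.
a^T * proj(x) = -3*0.668762 - 2*1.63336 - 2*(-1.878146) + 5*1.53541 = 6.1603


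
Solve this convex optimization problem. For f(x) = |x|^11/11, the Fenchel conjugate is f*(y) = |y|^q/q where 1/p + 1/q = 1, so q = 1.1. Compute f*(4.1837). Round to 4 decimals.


The conjugate exponent q satisfies 1/p + 1/q = 1.
p = 11, so q = 11/(11 - 1) = 1.1
|y|^q = 4.1837^1.1 = 4.8274
f*(4.1837) = 4.8274 / 1.1 = 4.3886


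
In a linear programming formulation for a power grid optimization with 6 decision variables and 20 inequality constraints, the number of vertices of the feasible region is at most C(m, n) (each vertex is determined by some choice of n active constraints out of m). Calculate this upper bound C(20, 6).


Each vertex corresponds to some choice of n active constraints out of m, so the number of vertices is at most C(m, n) = m! / (n!(m-n)!).
m = 20, n = 6
Numerator: 20 * 19 * 18 * 17 * 16 * 15
Denominator: 6! = 720
C(20, 6) = 38760


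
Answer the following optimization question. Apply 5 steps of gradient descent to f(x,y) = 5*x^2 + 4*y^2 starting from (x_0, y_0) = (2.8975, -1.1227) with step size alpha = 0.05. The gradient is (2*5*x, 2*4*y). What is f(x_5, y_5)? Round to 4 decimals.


Gradient descent on f(x,y) = 5*x^2 + 4*y^2.
Starting point: (2.8975, -1.1227), alpha = 0.05
Step 1: grad_x = 2*5*2.8975 = 28.975, grad_y = 2*4*-1.1227 = -8.9816
  x_1 = 2.8975 - 0.05*28.975 = 1.4488
  y_1 = -1.1227 - 0.05*-8.9816 = -0.6736
Step 2: grad_x = 2*5*1.4488 = 14.4875, grad_y = 2*4*-0.6736 = -5.389
  x_2 = 1.4488 - 0.05*14.4875 = 0.7244
  y_2 = -0.6736 - 0.05*-5.389 = -0.4042
Step 3: grad_x = 2*5*0.7244 = 7.2438, grad_y = 2*4*-0.4042 = -3.2334
  x_3 = 0.7244 - 0.05*7.2438 = 0.3622
  y_3 = -0.4042 - 0.05*-3.2334 = -0.2425
Step 4: grad_x = 2*5*0.3622 = 3.6219, grad_y = 2*4*-0.2425 = -1.94
  x_4 = 0.3622 - 0.05*3.6219 = 0.1811
  y_4 = -0.2425 - 0.05*-1.94 = -0.1455
Step 5: grad_x = 2*5*0.1811 = 1.8109, grad_y = 2*4*-0.1455 = -1.164
  x_5 = 0.1811 - 0.05*1.8109 = 0.0905
  y_5 = -0.1455 - 0.05*-1.164 = -0.0873
f(0.0905, -0.0873) = 5*0.0905^2 + 4*(-0.0873)^2 = 0.0715


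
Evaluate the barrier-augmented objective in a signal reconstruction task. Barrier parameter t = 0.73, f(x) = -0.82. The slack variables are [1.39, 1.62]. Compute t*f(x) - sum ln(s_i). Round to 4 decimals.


Step 1: Compute log-barrier.
ln values: [0.3293, 0.4824]
phi = -(0.3293 + 0.4824) = -0.8117
Step 2: Compute augmented objective.
t*f(x) = 0.73*-0.82 = -0.5986
Total = -0.5986 - 0.8117 = -1.4103


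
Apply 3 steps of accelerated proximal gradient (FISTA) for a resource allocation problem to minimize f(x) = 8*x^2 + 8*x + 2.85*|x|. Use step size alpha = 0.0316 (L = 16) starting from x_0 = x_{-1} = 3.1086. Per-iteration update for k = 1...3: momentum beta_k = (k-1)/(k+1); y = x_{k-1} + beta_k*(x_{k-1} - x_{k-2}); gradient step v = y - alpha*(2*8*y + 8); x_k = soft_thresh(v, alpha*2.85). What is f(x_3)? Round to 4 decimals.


FISTA on f(x) = 8*x^2 + 8*x + 2.85*|x|
L = 16, alpha = 0.0316
Iteration 1: beta = 0.0, y = 3.1086 + 0.0*(3.1086 - 3.1086) = 3.1086
  grad(y) = 57.7376, v = y - alpha*grad = 1.2841
  prox(v) = soft_thresh(1.2841, 0.0901) = 1.194
Iteration 2: beta = 0.3333, y = 1.194 + 0.3333*(1.194 - 3.1086) = 0.5558
  grad(y) = 16.8935, v = y - alpha*grad = 0.022
  prox(v) = soft_thresh(0.022, 0.0901) = 0.0
Iteration 3: beta = 0.5, y = 0.0 + 0.5*(0.0 - 1.194) = -0.597
  grad(y) = -1.5523, v = y - alpha*grad = -0.548
  prox(v) = soft_thresh(-0.548, 0.0901) = -0.4579
f(x_3) = 8*(-0.4579)^2 + 8*(-0.4579) + 2.85*|-0.4579| = -0.6808


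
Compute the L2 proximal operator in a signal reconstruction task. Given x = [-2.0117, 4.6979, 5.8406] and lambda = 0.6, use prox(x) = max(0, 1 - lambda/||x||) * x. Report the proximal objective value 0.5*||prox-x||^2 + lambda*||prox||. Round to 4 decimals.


Step 1: Compute ||x||.
||x|| = 7.7608
Step 2: Compute scaling factor.
scale = max(0, 1 - 0.6/7.7608) = 0.9227
Step 3: prox(x) = [-1.8562, 4.3347, 5.3891]
||prox(x)|| = 7.1608
Step 4: Proximal objective.
0.5*||prox-x||^2 = 0.18
lambda*||prox|| = 4.2965
Total = 4.4765


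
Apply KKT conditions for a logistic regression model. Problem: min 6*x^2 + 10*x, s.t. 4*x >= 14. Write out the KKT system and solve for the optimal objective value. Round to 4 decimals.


Step 1: Try lambda = 0 (constraint inactive).
x_unc = -10/(2*6) = -0.8333
Check: 4*-0.8333 = -3.3332 < 14 -- violated!
Step 2: Constraint must be active: 4*x = 14
x* = 14/4 = 3.5
lambda = (2*6*3.5 + 10)/4 = 13.0
Step 3: Compute optimal value.
f(x*) = 6*3.5^2 + 10*3.5 = 108.5


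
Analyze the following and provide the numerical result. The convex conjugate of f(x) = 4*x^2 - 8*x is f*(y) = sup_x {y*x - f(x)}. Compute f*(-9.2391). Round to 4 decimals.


f*(y) = sup_x {y*x - a*x^2 - b*x} = sup_x {(y-b)*x - a*x^2}
FOC: (y - b) - 2a*x = 0 => x* = (y - b)/(2a)
x* = (-9.2391 + 8)/(2*4) = -0.1549
f*(-9.2391) = (y-b)^2/(4a) = (-9.2391 + 8)^2/(4*4)
= 1.5354/16 = 0.096


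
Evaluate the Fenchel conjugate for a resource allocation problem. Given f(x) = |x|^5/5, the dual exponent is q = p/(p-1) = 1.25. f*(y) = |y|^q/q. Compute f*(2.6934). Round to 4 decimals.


The conjugate exponent q satisfies 1/p + 1/q = 1.
p = 5, so q = 5/(5 - 1) = 1.25
|y|^q = 2.6934^1.25 = 3.4505
f*(2.6934) = 3.4505 / 1.25 = 2.7604


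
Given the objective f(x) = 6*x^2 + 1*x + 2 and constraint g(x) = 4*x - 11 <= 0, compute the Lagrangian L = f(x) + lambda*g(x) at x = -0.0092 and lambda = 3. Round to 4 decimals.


Step 1: Evaluate f(x).
f(-0.0092) = 6*(-0.0092)^2 + 1*(-0.0092) + 2 = 1.9913
Step 2: Evaluate g(x).
g(-0.0092) = 4*-0.0092 - 11 = -11.0368
Step 3: Compute Lagrangian.
L = 1.9913 + 3*-11.0368 = -31.1191


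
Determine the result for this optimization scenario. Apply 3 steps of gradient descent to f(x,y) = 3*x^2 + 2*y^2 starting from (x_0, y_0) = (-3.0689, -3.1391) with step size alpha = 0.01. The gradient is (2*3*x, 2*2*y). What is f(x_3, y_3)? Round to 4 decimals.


Gradient descent on f(x,y) = 3*x^2 + 2*y^2.
Starting point: (-3.0689, -3.1391), alpha = 0.01
Step 1: grad_x = 2*3*-3.0689 = -18.4134, grad_y = 2*2*-3.1391 = -12.5564
  x_1 = -3.0689 - 0.01*-18.4134 = -2.8848
  y_1 = -3.1391 - 0.01*-12.5564 = -3.0135
Step 2: grad_x = 2*3*-2.8848 = -17.3086, grad_y = 2*2*-3.0135 = -12.0541
  x_2 = -2.8848 - 0.01*-17.3086 = -2.7117
  y_2 = -3.0135 - 0.01*-12.0541 = -2.893
Step 3: grad_x = 2*3*-2.7117 = -16.2701, grad_y = 2*2*-2.893 = -11.572
  x_3 = -2.7117 - 0.01*-16.2701 = -2.549
  y_3 = -2.893 - 0.01*-11.572 = -2.7773
f(-2.549, -2.7773) = 3*(-2.549)^2 + 2*(-2.7773)^2 = 34.9184


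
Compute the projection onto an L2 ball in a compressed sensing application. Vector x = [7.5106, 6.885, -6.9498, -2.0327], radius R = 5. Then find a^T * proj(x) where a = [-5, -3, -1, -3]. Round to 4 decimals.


Step 1: Compute ||x|| (intermediates to 6 decimals).
||x|| = sqrt(7.5106^2 + 6.885^2 + (-6.9498)^2 + (-2.0327)^2) = 12.499757
Step 2: Project.
Since ||x|| > R, scale = R/||x|| = 5/12.499757 = 0.400008, proj(x) = scale * x
proj(x) = [3.0043, 2.754055, -2.779976, -0.813096]
Step 3: Dot product.
a^T * proj(x) = -5*3.0043 - 3*2.754055 - 1*(-2.779976) - 3*(-0.813096) = -18.0644


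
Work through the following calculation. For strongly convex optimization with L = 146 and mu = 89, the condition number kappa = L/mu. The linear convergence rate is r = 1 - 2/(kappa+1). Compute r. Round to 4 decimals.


Step 1: Compute the condition number.
kappa = L/mu = 146/89 = 1.6404
Step 2: Compute the convergence rate.
r = 1 - 2/(kappa + 1) = 1 - 2*mu/(L + mu) = (L - mu)/(L + mu) = 57/235 = 0.2426


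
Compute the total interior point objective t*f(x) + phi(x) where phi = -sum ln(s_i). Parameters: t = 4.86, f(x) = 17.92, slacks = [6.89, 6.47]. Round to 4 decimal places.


Step 1: Compute log-barrier.
ln values: [1.9301, 1.8672]
phi = -(1.9301 + 1.8672) = -3.7972
Step 2: Compute augmented objective.
t*f(x) = 4.86*17.92 = 87.0912
Total = 87.0912 - 3.7972 = 83.294


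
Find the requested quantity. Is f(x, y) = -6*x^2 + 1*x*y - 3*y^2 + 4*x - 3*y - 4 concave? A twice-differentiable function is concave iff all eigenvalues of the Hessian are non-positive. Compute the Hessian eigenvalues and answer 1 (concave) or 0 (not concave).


The Hessian of f(x,y) = -6*x^2 + 1*x*y - 3*y^2 + 4*x - 3*y - 4 is:
H = [[-12, 1], [1, -6]]
Trace = -12 - 6 = -18
Determinant = -12*-6 - (1)^2 = 71
Discriminant = (-18)^2 - 4*71 = 40.0
Eigenvalues: lambda_1 = -12.1623, lambda_2 = -5.8377
The function is concave.

1


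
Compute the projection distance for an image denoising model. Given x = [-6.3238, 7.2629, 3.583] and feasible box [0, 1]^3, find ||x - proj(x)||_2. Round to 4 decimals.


Project each component onto [0, 1].
clip(-6.3238) = 0.0, clip(7.2629) = 1.0, clip(3.583) = 1.0
Projection = [0.0, 1.0, 1.0]
Squared diffs: [39.9904, 39.2239, 6.6719]
Distance = sqrt(85.8862) = 9.2675


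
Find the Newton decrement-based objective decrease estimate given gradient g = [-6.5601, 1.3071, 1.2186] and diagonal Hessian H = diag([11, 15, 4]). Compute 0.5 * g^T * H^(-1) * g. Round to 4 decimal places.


Step 1: H is diagonal, so H^(-1) * g = [-0.5964, 0.0871, 0.3047].
Step 2: g^T H^(-1) g = sum_i g_i^2 / H_ii
  = (-6.5601)^2/11 + (1.3071)^2/15 + (1.2186)^2/4
  = 3.9123 + 0.1139 + 0.3712 = 4.3974
Step 3: Objective decrease = 0.5 * g^T H^(-1) g = 2.1987


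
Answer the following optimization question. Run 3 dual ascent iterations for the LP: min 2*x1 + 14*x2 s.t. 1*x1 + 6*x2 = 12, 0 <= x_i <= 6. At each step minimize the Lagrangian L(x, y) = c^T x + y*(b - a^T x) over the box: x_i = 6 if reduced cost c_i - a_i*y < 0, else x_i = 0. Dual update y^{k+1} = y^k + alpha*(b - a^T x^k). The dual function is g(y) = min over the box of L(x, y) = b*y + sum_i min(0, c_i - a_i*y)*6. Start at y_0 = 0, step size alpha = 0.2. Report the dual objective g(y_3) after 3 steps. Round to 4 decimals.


Dual ascent for LP: min 2*x1 + 14*x2, 1*x1 + 6*x2 = 12, 0 <= x_i <= 6
Step 1: y^k = 0.0, reduced costs: (2.0, 14.0)
  x^k = (0.0, 0.0), subgradient = b - a^T x = 12.0
  y^{k+1} = 0.0 + 0.2*12.0 = 2.4
Step 2: y^k = 2.4, reduced costs: (-0.4, -0.4)
  x^k = (6.0, 6.0), subgradient = b - a^T x = -30.0
  y^{k+1} = 2.4 + 0.2*-30.0 = -3.6
Step 3: y^k = -3.6, reduced costs: (5.6, 35.6)
  x^k = (0.0, 0.0), subgradient = b - a^T x = 12.0
  y^{k+1} = -3.6 + 0.2*12.0 = -1.2
Dual objective at y_3 = -1.2: reduced costs (3.2, 21.2), box minimizer x = (0.0, 0.0)
g(y_3) = b*y + (c1 - a1*y)*x1 + (c2 - a2*y)*x2 = 12*(-1.2) + 3.2*0.0 + 21.2*0.0 = -14.4 + 0.0 + 0.0 = -14.4


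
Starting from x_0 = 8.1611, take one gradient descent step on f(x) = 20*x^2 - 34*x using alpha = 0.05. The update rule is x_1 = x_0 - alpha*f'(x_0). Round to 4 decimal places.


We compute the gradient at x_0 and apply the update.
f'(x) = 40*x - 34
f'(8.1611) = 40*8.1611 - 34 = 292.444
x_1 = 8.1611 - 0.05*292.444 = -6.4611


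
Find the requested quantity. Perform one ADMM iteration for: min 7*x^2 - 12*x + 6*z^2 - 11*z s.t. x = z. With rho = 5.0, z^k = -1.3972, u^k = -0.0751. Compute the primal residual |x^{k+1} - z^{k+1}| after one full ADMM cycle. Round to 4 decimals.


ADMM iteration with rho = 5.0, z^k = -1.3972, u^k = -0.0751
Step 1: x-update.
Minimize 7*x^2 - 12*x + (5.0/2)*(x + 1.3972 - 0.0751)^2
FOC: (2*7 + 5.0)*x = 12 + 5.0*(-1.3972 + 0.0751)
x^{k+1} = 0.2837
Step 2: z-update.
Minimize 6*z^2 - 11*z + (5.0/2)*(0.2837 - z - 0.0751)^2
FOC: (2*6 + 5.0)*z = 11 + 5.0*(0.2837 - 0.0751)
z^{k+1} = 0.7084
Step 3: u-update.
u^{k+1} = -0.0751 + 0.2837 - 0.7084 = -0.4998
Step 4: Primal residual = |0.2837 - 0.7084| = 0.4247


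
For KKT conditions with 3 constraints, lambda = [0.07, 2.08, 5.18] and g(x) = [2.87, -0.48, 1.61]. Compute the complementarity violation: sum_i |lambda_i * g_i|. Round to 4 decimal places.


KKT complementary slackness check:
lambda_1 * g_1 = 0.07 * 2.87 = 0.2009
lambda_2 * g_2 = 2.08 * -0.48 = -0.9984
lambda_3 * g_3 = 5.18 * 1.61 = 8.3398
Total violation = 0.2009 + 0.9984 + 8.3398 = 9.5391


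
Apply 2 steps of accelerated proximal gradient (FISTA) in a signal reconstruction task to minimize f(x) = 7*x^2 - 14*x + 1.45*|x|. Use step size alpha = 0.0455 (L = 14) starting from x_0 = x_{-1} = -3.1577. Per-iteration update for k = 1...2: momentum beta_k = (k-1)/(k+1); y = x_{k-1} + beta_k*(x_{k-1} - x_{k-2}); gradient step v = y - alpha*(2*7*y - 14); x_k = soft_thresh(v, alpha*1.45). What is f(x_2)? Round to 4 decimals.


FISTA on f(x) = 7*x^2 - 14*x + 1.45*|x|
L = 14, alpha = 0.0455
Iteration 1: beta = 0.0, y = -3.1577 + 0.0*(-3.1577 + 3.1577) = -3.1577
  grad(y) = -58.2078, v = y - alpha*grad = -0.5092
  prox(v) = soft_thresh(-0.5092, 0.066) = -0.4433
Iteration 2: beta = 0.3333, y = -0.4433 + 0.3333*(-0.4433 + 3.1577) = 0.4615
  grad(y) = -7.5384, v = y - alpha*grad = 0.8045
  prox(v) = soft_thresh(0.8045, 0.066) = 0.7386
f(x_2) = 7*0.7386^2 - 14*0.7386 + 1.45*|0.7386| = -5.4506


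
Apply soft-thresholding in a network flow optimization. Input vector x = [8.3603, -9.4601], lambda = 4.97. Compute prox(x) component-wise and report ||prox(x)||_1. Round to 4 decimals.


Soft-thresholding with lambda = 4.97:
prox(8.3603) = sign(8.3603)*max(|8.3603| - 4.97, 0) = 3.3903
prox(-9.4601) = sign(-9.4601)*max(|-9.4601| - 4.97, 0) = -4.4901
prox(x) = [3.3903, -4.4901]
||prox(x)||_1 = 3.3903 + 4.4901 = 7.8804


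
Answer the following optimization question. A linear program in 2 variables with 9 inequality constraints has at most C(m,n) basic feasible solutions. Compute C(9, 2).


Each vertex corresponds to some choice of n active constraints out of m, so the number of vertices is at most C(m, n) = m! / (n!(m-n)!).
m = 9, n = 2
Numerator: 9 * 8
Denominator: 2! = 2
C(9, 2) = 36


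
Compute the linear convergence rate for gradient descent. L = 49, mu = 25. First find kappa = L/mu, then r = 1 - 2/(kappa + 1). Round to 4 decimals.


Step 1: Compute the condition number.
kappa = L/mu = 49/25 = 1.96
Step 2: Compute the convergence rate.
r = 1 - 2/(kappa + 1) = 1 - 2*mu/(L + mu) = (L - mu)/(L + mu) = 24/74 = 0.3243


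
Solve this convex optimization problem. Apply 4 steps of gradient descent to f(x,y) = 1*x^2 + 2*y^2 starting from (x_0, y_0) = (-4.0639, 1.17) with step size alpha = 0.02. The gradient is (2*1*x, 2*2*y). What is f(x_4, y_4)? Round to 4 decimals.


Gradient descent on f(x,y) = 1*x^2 + 2*y^2.
Starting point: (-4.0639, 1.17), alpha = 0.02
Step 1: grad_x = 2*1*-4.0639 = -8.1278, grad_y = 2*2*1.17 = 4.68
  x_1 = -4.0639 - 0.02*-8.1278 = -3.9013
  y_1 = 1.17 - 0.02*4.68 = 1.0764
Step 2: grad_x = 2*1*-3.9013 = -7.8027, grad_y = 2*2*1.0764 = 4.3056
  x_2 = -3.9013 - 0.02*-7.8027 = -3.7453
  y_2 = 1.0764 - 0.02*4.3056 = 0.9903
Step 3: grad_x = 2*1*-3.7453 = -7.4906, grad_y = 2*2*0.9903 = 3.9612
  x_3 = -3.7453 - 0.02*-7.4906 = -3.5955
  y_3 = 0.9903 - 0.02*3.9612 = 0.9111
Step 4: grad_x = 2*1*-3.5955 = -7.191, grad_y = 2*2*0.9111 = 3.6443
  x_4 = -3.5955 - 0.02*-7.191 = -3.4517
  y_4 = 0.9111 - 0.02*3.6443 = 0.8382
f(-3.4517, 0.8382) = 1*(-3.4517)^2 + 2*0.8382^2 = 13.319


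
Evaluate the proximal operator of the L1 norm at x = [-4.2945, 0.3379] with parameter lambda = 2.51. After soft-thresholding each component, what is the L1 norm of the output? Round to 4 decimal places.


Soft-thresholding with lambda = 2.51:
prox(-4.2945) = sign(-4.2945)*max(|-4.2945| - 2.51, 0) = -1.7845
prox(0.3379) = sign(0.3379)*max(|0.3379| - 2.51, 0) = 0.0
prox(x) = [-1.7845, 0.0]
||prox(x)||_1 = 1.7845 + 0.0 = 1.7845


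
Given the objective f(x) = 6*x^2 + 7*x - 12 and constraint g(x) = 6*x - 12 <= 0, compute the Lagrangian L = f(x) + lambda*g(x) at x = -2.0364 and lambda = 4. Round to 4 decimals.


Step 1: Evaluate f(x).
f(-2.0364) = 6*(-2.0364)^2 + 7*(-2.0364) - 12 = -1.3733
Step 2: Evaluate g(x).
g(-2.0364) = 6*-2.0364 - 12 = -24.2184
Step 3: Compute Lagrangian.
L = -1.3733 + 4*-24.2184 = -98.2469


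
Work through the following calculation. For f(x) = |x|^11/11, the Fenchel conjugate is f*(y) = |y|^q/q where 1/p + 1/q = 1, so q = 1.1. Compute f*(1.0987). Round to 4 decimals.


The conjugate exponent q satisfies 1/p + 1/q = 1.
p = 11, so q = 11/(11 - 1) = 1.1
|y|^q = 1.0987^1.1 = 1.1091
f*(1.0987) = 1.1091 / 1.1 = 1.0083


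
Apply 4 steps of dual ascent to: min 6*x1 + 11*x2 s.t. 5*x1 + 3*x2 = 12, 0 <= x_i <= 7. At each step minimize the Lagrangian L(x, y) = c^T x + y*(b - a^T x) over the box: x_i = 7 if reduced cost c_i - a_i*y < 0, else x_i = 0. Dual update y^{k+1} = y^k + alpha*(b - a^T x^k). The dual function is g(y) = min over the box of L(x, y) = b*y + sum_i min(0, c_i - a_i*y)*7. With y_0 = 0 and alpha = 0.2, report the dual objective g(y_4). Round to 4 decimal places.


Dual ascent for LP: min 6*x1 + 11*x2, 5*x1 + 3*x2 = 12, 0 <= x_i <= 7
Step 1: y^k = 0.0, reduced costs: (6.0, 11.0)
  x^k = (0.0, 0.0), subgradient = b - a^T x = 12.0
  y^{k+1} = 0.0 + 0.2*12.0 = 2.4
Step 2: y^k = 2.4, reduced costs: (-6.0, 3.8)
  x^k = (7.0, 0.0), subgradient = b - a^T x = -23.0
  y^{k+1} = 2.4 + 0.2*-23.0 = -2.2
Step 3: y^k = -2.2, reduced costs: (17.0, 17.6)
  x^k = (0.0, 0.0), subgradient = b - a^T x = 12.0
  y^{k+1} = -2.2 + 0.2*12.0 = 0.2
Step 4: y^k = 0.2, reduced costs: (5.0, 10.4)
  x^k = (0.0, 0.0), subgradient = b - a^T x = 12.0
  y^{k+1} = 0.2 + 0.2*12.0 = 2.6
Dual objective at y_4 = 2.6: reduced costs (-7.0, 3.2), box minimizer x = (7.0, 0.0)
g(y_4) = b*y + (c1 - a1*y)*x1 + (c2 - a2*y)*x2 = 12*2.6 + (-7.0)*7.0 + 3.2*0.0 = 31.2 - 49.0 + 0.0 = -17.8


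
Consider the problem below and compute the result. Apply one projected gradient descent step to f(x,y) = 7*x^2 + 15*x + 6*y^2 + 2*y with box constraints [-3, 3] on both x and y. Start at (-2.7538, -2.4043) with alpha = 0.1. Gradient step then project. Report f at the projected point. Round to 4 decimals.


Step 1: Compute gradient at (-2.7538, -2.4043).
grad_x = 2*7*-2.7538 + 15 = -23.5532
grad_y = 2*6*-2.4043 + 2 = -26.8516
Step 2: Gradient step.
x_raw = -2.7538 - 0.1*-23.5532 = -0.3985
y_raw = -2.4043 - 0.1*-26.8516 = 0.2809
Step 3: Project onto [-3, 3].
x_proj = clip(-0.3985) = -0.3985
y_proj = clip(0.2809) = 0.2809
Step 4: Evaluate f.
f(-0.3985, 0.2809) = -3.8307


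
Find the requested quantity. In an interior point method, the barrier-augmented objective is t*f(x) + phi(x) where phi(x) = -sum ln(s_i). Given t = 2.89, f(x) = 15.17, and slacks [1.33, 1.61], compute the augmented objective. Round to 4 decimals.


Step 1: Compute log-barrier.
ln values: [0.2852, 0.4762]
phi = -(0.2852 + 0.4762) = -0.7614
Step 2: Compute augmented objective.
t*f(x) = 2.89*15.17 = 43.8413
Total = 43.8413 - 0.7614 = 43.0799


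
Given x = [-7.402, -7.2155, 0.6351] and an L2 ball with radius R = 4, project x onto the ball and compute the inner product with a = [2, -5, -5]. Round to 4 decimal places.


Step 1: Compute ||x|| (intermediates to 6 decimals).
||x|| = sqrt((-7.402)^2 + (-7.2155)^2 + 0.6351^2) = 10.356466
Step 2: Project.
Since ||x|| > R, scale = R/||x|| = 4/10.356466 = 0.386232, proj(x) = scale * x
proj(x) = [-2.858889, -2.786857, 0.245296]
Step 3: Dot product.
a^T * proj(x) = 2*(-2.858889) - 5*(-2.786857) - 5*0.245296 = 6.99


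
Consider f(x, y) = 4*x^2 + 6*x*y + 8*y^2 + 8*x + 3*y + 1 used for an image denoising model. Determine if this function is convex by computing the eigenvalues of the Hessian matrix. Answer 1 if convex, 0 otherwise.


The Hessian of f(x,y) = 4*x^2 + 6*x*y + 8*y^2 + 8*x + 3*y + 1 is:
H = [[8, 6], [6, 16]]
Trace = 8 + 16 = 24
Determinant = 8*16 - (6)^2 = 92
Discriminant = (24)^2 - 4*92 = 208.0
Eigenvalues: lambda_1 = 4.7889, lambda_2 = 19.2111
The function is convex.

1


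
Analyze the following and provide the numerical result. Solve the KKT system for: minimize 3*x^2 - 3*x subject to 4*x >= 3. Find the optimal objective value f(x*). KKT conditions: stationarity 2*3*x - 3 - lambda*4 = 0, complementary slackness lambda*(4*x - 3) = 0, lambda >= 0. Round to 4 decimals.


Step 1: Try lambda = 0 (constraint inactive).
x_unc = 3/(2*3) = 0.5
Check: 4*0.5 = 2.0 < 3 -- violated!
Step 2: Constraint must be active: 4*x = 3
x* = 3/4 = 0.75
lambda = (2*3*0.75 - 3)/4 = 0.375
Step 3: Compute optimal value.
f(x*) = 3*0.75^2 - 3*0.75 = -0.5625


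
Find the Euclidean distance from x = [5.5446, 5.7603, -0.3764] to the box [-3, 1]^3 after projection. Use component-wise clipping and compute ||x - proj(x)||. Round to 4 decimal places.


Project each component onto [-3, 1].
clip(5.5446) = 1.0, clip(5.7603) = 1.0, clip(-0.3764) = -0.3764
Projection = [1.0, 1.0, -0.3764]
Squared diffs: [20.6534, 22.6605, 0.0]
Distance = sqrt(43.3139) = 6.5813


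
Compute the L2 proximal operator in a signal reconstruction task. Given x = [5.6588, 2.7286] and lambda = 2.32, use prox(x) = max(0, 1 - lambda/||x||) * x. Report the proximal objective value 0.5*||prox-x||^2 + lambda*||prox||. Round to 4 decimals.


Step 1: Compute ||x||.
||x|| = 6.2823
Step 2: Compute scaling factor.
scale = max(0, 1 - 2.32/6.2823) = 0.6307
Step 3: prox(x) = [3.5691, 1.721]
||prox(x)|| = 3.9623
Step 4: Proximal objective.
0.5*||prox-x||^2 = 2.6912
lambda*||prox|| = 9.1925
Total = 11.8837


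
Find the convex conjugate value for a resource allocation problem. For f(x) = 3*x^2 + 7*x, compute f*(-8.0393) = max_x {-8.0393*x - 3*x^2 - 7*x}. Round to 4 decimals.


f*(y) = sup_x {y*x - a*x^2 - b*x} = sup_x {(y-b)*x - a*x^2}
FOC: (y - b) - 2a*x = 0 => x* = (y - b)/(2a)
x* = (-8.0393 - 7)/(2*3) = -2.5066
f*(-8.0393) = (y-b)^2/(4a) = (-8.0393 - 7)^2/(4*3)
= 226.1805/12 = 18.8484


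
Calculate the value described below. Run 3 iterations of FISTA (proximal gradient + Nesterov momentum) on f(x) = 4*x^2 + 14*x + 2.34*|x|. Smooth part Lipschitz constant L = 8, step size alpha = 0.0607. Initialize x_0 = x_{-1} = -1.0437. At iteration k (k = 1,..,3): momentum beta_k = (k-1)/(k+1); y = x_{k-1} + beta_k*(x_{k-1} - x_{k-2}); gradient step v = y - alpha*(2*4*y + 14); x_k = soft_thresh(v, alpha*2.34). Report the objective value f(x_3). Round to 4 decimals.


FISTA on f(x) = 4*x^2 + 14*x + 2.34*|x|
L = 8, alpha = 0.0607
Iteration 1: beta = 0.0, y = -1.0437 + 0.0*(-1.0437 + 1.0437) = -1.0437
  grad(y) = 5.6504, v = y - alpha*grad = -1.3867
  prox(v) = soft_thresh(-1.3867, 0.142) = -1.2446
Iteration 2: beta = 0.3333, y = -1.2446 + 0.3333*(-1.2446 + 1.0437) = -1.3116
  grad(y) = 3.507, v = y - alpha*grad = -1.5245
  prox(v) = soft_thresh(-1.5245, 0.142) = -1.3825
Iteration 3: beta = 0.5, y = -1.3825 + 0.5*(-1.3825 + 1.2446) = -1.4514
  grad(y) = 2.389, v = y - alpha*grad = -1.5964
  prox(v) = soft_thresh(-1.5964, 0.142) = -1.4543
f(x_3) = 4*(-1.4543)^2 + 14*(-1.4543) + 2.34*|-1.4543| = -8.4972


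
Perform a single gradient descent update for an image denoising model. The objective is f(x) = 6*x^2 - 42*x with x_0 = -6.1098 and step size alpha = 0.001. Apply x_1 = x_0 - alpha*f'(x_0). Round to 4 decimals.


We compute the gradient at x_0 and apply the update.
f'(x) = 12*x - 42
f'(-6.1098) = 12*-6.1098 - 42 = -115.3176
x_1 = -6.1098 - 0.001*-115.3176 = -5.9945


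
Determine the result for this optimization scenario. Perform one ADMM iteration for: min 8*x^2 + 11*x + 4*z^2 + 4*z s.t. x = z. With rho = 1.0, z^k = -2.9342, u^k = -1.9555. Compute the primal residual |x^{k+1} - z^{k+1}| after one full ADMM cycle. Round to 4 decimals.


ADMM iteration with rho = 1.0, z^k = -2.9342, u^k = -1.9555
Step 1: x-update.
Minimize 8*x^2 + 11*x + (1.0/2)*(x + 2.9342 - 1.9555)^2
FOC: (2*8 + 1.0)*x = -11 + 1.0*(-2.9342 + 1.9555)
x^{k+1} = -0.7046
Step 2: z-update.
Minimize 4*z^2 + 4*z + (1.0/2)*(-0.7046 - z - 1.9555)^2
FOC: (2*4 + 1.0)*z = -4 + 1.0*(-0.7046 - 1.9555)
z^{k+1} = -0.74
Step 3: u-update.
u^{k+1} = -1.9555 - 0.7046 + 0.74 = -1.9201
Step 4: Primal residual = |-0.7046 + 0.74| = 0.0354


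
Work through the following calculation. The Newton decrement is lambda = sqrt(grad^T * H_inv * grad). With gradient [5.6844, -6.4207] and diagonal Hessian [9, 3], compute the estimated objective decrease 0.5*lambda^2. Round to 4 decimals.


Step 1: H is diagonal, so H^(-1) * g = [0.6316, -2.1402].
Step 2: g^T H^(-1) g = sum_i g_i^2 / H_ii
  = (5.6844)^2/9 + (-6.4207)^2/3
  = 3.5903 + 13.7418 = 17.3321
Step 3: Objective decrease = 0.5 * g^T H^(-1) g = 8.666


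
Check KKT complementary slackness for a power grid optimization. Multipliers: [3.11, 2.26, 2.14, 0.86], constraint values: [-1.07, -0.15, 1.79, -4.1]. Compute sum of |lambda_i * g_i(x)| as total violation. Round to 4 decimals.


KKT complementary slackness check:
lambda_1 * g_1 = 3.11 * -1.07 = -3.3277
lambda_2 * g_2 = 2.26 * -0.15 = -0.339
lambda_3 * g_3 = 2.14 * 1.79 = 3.8306
lambda_4 * g_4 = 0.86 * -4.1 = -3.526
Total violation = 3.3277 + 0.339 + 3.8306 + 3.526 = 11.0233


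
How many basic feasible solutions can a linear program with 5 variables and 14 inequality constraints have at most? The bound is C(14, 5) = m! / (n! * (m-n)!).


Each vertex corresponds to some choice of n active constraints out of m, so the number of vertices is at most C(m, n) = m! / (n!(m-n)!).
m = 14, n = 5
Numerator: 14 * 13 * 12 * 11 * 10
Denominator: 5! = 120
C(14, 5) = 2002


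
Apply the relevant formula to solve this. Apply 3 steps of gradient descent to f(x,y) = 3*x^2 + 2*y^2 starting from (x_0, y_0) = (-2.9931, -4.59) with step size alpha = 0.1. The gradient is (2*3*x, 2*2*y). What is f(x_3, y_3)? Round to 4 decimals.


Gradient descent on f(x,y) = 3*x^2 + 2*y^2.
Starting point: (-2.9931, -4.59), alpha = 0.1
Step 1: grad_x = 2*3*-2.9931 = -17.9586, grad_y = 2*2*-4.59 = -18.36
  x_1 = -2.9931 - 0.1*-17.9586 = -1.1972
  y_1 = -4.59 - 0.1*-18.36 = -2.754
Step 2: grad_x = 2*3*-1.1972 = -7.1834, grad_y = 2*2*-2.754 = -11.016
  x_2 = -1.1972 - 0.1*-7.1834 = -0.4789
  y_2 = -2.754 - 0.1*-11.016 = -1.6524
Step 3: grad_x = 2*3*-0.4789 = -2.8734, grad_y = 2*2*-1.6524 = -6.6096
  x_3 = -0.4789 - 0.1*-2.8734 = -0.1916
  y_3 = -1.6524 - 0.1*-6.6096 = -0.9914
f(-0.1916, -0.9914) = 3*(-0.1916)^2 + 2*(-0.9914)^2 = 2.076


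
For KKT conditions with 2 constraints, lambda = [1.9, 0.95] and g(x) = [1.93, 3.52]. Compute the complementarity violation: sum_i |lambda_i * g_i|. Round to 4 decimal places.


KKT complementary slackness check:
lambda_1 * g_1 = 1.9 * 1.93 = 3.667
lambda_2 * g_2 = 0.95 * 3.52 = 3.344
Total violation = 3.667 + 3.344 = 7.011


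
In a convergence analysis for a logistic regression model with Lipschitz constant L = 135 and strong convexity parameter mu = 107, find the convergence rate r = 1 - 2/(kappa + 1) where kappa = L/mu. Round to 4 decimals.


Step 1: Compute the condition number.
kappa = L/mu = 135/107 = 1.2617
Step 2: Compute the convergence rate.
r = 1 - 2/(kappa + 1) = 1 - 2*mu/(L + mu) = (L - mu)/(L + mu) = 28/242 = 0.1157


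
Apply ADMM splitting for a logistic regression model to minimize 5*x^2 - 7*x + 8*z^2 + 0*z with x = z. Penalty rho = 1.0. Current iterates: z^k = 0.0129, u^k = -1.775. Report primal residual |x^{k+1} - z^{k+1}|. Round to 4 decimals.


ADMM iteration with rho = 1.0, z^k = 0.0129, u^k = -1.775
Step 1: x-update.
Minimize 5*x^2 - 7*x + (1.0/2)*(x - 0.0129 - 1.775)^2
FOC: (2*5 + 1.0)*x = 7 + 1.0*(0.0129 + 1.775)
x^{k+1} = 0.7989
Step 2: z-update.
Minimize 8*z^2 + 0*z + (1.0/2)*(0.7989 - z - 1.775)^2
FOC: (2*8 + 1.0)*z = 0 + 1.0*(0.7989 - 1.775)
z^{k+1} = -0.0574
Step 3: u-update.
u^{k+1} = -1.775 + 0.7989 + 0.0574 = -0.9187
Step 4: Primal residual = |0.7989 + 0.0574| = 0.8563


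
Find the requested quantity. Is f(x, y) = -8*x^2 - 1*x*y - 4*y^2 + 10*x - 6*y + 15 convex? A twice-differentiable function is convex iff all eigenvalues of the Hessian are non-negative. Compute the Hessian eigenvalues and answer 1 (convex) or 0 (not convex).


The Hessian of f(x,y) = -8*x^2 - 1*x*y - 4*y^2 + 10*x - 6*y + 15 is:
H = [[-16, -1], [-1, -8]]
Trace = -16 - 8 = -24
Determinant = -16*-8 - (-1)^2 = 127
Discriminant = (-24)^2 - 4*127 = 68.0
Eigenvalues: lambda_1 = -16.1231, lambda_2 = -7.8769
The function is not convex.

0


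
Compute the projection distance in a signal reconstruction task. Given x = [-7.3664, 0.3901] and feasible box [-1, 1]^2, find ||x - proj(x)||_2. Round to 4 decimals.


Project each component onto [-1, 1].
clip(-7.3664) = -1.0, clip(0.3901) = 0.3901
Projection = [-1.0, 0.3901]
Squared diffs: [40.531, 0.0]
Distance = sqrt(40.531) = 6.3664


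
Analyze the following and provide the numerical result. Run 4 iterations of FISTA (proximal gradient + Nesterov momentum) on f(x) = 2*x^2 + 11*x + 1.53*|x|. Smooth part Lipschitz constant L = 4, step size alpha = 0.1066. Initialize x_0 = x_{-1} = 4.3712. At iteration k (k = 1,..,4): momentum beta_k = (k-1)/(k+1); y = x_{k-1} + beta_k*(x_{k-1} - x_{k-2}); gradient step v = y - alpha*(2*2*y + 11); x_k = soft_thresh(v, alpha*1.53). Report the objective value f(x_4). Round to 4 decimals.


FISTA on f(x) = 2*x^2 + 11*x + 1.53*|x|
L = 4, alpha = 0.1066
Iteration 1: beta = 0.0, y = 4.3712 + 0.0*(4.3712 - 4.3712) = 4.3712
  grad(y) = 28.4848, v = y - alpha*grad = 1.3347
  prox(v) = soft_thresh(1.3347, 0.1631) = 1.1716
Iteration 2: beta = 0.3333, y = 1.1716 + 0.3333*(1.1716 - 4.3712) = 0.1051
  grad(y) = 11.4204, v = y - alpha*grad = -1.1123
  prox(v) = soft_thresh(-1.1123, 0.1631) = -0.9492
Iteration 3: beta = 0.5, y = -0.9492 + 0.5*(-0.9492 - 1.1716) = -2.0096
  grad(y) = 2.9614, v = y - alpha*grad = -2.3253
  prox(v) = soft_thresh(-2.3253, 0.1631) = -2.1622
Iteration 4: beta = 0.6, y = -2.1622 + 0.6*(-2.1622 + 0.9492) = -2.89
  grad(y) = -0.5602, v = y - alpha*grad = -2.8303
  prox(v) = soft_thresh(-2.8303, 0.1631) = -2.6672
f(x_4) = 2*(-2.6672)^2 + 11*(-2.6672) + 1.53*|-2.6672| = -11.0304


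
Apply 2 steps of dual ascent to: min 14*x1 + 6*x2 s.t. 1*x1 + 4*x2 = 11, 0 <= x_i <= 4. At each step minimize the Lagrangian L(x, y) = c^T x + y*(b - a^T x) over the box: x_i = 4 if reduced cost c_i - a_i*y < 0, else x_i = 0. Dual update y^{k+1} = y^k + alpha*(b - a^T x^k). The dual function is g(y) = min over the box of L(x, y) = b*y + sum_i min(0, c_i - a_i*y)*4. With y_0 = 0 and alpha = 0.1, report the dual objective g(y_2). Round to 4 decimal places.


Dual ascent for LP: min 14*x1 + 6*x2, 1*x1 + 4*x2 = 11, 0 <= x_i <= 4
Step 1: y^k = 0.0, reduced costs: (14.0, 6.0)
  x^k = (0.0, 0.0), subgradient = b - a^T x = 11.0
  y^{k+1} = 0.0 + 0.1*11.0 = 1.1
Step 2: y^k = 1.1, reduced costs: (12.9, 1.6)
  x^k = (0.0, 0.0), subgradient = b - a^T x = 11.0
  y^{k+1} = 1.1 + 0.1*11.0 = 2.2
Dual objective at y_2 = 2.2: reduced costs (11.8, -2.8), box minimizer x = (0.0, 4.0)
g(y_2) = b*y + (c1 - a1*y)*x1 + (c2 - a2*y)*x2 = 11*2.2 + 11.8*0.0 + (-2.8)*4.0 = 24.2 + 0.0 - 11.2 = 13.0


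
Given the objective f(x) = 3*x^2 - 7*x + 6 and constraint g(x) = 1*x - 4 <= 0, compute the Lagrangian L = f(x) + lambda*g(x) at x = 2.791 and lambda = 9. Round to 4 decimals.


Step 1: Evaluate f(x).
f(2.791) = 3*2.791^2 - 7*2.791 + 6 = 9.832
Step 2: Evaluate g(x).
g(2.791) = 1*2.791 - 4 = -1.209
Step 3: Compute Lagrangian.
L = 9.832 + 9*-1.209 = -1.049


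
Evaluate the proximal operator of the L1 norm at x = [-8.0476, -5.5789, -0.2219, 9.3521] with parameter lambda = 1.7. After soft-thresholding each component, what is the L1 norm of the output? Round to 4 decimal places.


Soft-thresholding with lambda = 1.7:
prox(-8.0476) = sign(-8.0476)*max(|-8.0476| - 1.7, 0) = -6.3476
prox(-5.5789) = sign(-5.5789)*max(|-5.5789| - 1.7, 0) = -3.8789
prox(-0.2219) = sign(-0.2219)*max(|-0.2219| - 1.7, 0) = 0.0
prox(9.3521) = sign(9.3521)*max(|9.3521| - 1.7, 0) = 7.6521
prox(x) = [-6.3476, -3.8789, 0.0, 7.6521]
||prox(x)||_1 = 6.3476 + 3.8789 + 0.0 + 7.6521 = 17.8786


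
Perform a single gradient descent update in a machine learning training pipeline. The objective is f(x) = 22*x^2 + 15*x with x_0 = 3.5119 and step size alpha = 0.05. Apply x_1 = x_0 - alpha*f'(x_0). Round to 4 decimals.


We compute the gradient at x_0 and apply the update.
f'(x) = 44*x + 15
f'(3.5119) = 44*3.5119 + 15 = 169.5236
x_1 = 3.5119 - 0.05*169.5236 = -4.9643


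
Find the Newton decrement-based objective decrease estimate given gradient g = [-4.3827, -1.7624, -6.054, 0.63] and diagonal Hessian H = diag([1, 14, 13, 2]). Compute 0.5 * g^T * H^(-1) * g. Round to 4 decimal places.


Step 1: H is diagonal, so H^(-1) * g = [-4.3827, -0.1259, -0.4657, 0.315].
Step 2: g^T H^(-1) g = sum_i g_i^2 / H_ii
  = (-4.3827)^2/1 + (-1.7624)^2/14 + (-6.054)^2/13 + (0.63)^2/2
  = 19.2081 + 0.2219 + 2.8193 + 0.1985 = 22.4477
Step 3: Objective decrease = 0.5 * g^T H^(-1) g = 11.2238


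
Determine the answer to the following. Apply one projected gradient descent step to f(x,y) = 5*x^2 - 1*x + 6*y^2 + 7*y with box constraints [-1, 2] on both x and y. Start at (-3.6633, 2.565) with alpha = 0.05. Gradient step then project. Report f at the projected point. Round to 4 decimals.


Step 1: Compute gradient at (-3.6633, 2.565).
grad_x = 2*5*-3.6633 - 1 = -37.633
grad_y = 2*6*2.565 + 7 = 37.78
Step 2: Gradient step.
x_raw = -3.6633 - 0.05*-37.633 = -1.7817
y_raw = 2.565 - 0.05*37.78 = 0.676
Step 3: Project onto [-1, 2].
x_proj = clip(-1.7817) = -1.0
y_proj = clip(0.676) = 0.676
Step 4: Evaluate f.
f(-1.0, 0.676) = 13.4739


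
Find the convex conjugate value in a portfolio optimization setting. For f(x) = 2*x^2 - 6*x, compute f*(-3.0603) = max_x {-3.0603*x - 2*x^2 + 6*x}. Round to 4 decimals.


f*(y) = sup_x {y*x - a*x^2 - b*x} = sup_x {(y-b)*x - a*x^2}
FOC: (y - b) - 2a*x = 0 => x* = (y - b)/(2a)
x* = (-3.0603 + 6)/(2*2) = 0.7349
f*(-3.0603) = (y-b)^2/(4a) = (-3.0603 + 6)^2/(4*2)
= 8.6418/8 = 1.0802


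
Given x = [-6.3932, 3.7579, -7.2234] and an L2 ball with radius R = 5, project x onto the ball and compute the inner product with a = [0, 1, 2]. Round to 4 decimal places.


Step 1: Compute ||x|| (intermediates to 6 decimals).
||x|| = sqrt((-6.3932)^2 + 3.7579^2 + (-7.2234)^2) = 10.352407
Step 2: Project.
Since ||x|| > R, scale = R/||x|| = 5/10.352407 = 0.482979, proj(x) = scale * x
proj(x) = [-3.087781, 1.814987, -3.488751]
Step 3: Dot product.
a^T * proj(x) = 0*(-3.087781) + 1*1.814987 + 2*(-3.488751) = -5.1625


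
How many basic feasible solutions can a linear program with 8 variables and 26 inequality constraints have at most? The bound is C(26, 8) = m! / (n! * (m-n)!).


Each vertex corresponds to some choice of n active constraints out of m, so the number of vertices is at most C(m, n) = m! / (n!(m-n)!).
m = 26, n = 8
Numerator: 26 * 25 * 24 * 23 * 22 * 21 * 20 * 19
Denominator: 8! = 40320
C(26, 8) = 1562275


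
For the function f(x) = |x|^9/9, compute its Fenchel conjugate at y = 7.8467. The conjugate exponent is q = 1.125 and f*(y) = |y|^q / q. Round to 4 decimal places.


The conjugate exponent q satisfies 1/p + 1/q = 1.
p = 9, so q = 9/(9 - 1) = 1.125
|y|^q = 7.8467^1.125 = 10.1513
f*(7.8467) = 10.1513 / 1.125 = 9.0234


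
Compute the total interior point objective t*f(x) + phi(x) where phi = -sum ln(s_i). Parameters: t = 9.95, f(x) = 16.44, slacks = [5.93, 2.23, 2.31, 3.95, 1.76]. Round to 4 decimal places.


Step 1: Compute log-barrier.
ln values: [1.78, 0.802, 0.8372, 1.3737, 0.5653]
phi = -(1.78 + 0.802 + 0.8372 + 1.3737 + 0.5653) = -5.3583
Step 2: Compute augmented objective.
t*f(x) = 9.95*16.44 = 163.578
Total = 163.578 - 5.3583 = 158.2197


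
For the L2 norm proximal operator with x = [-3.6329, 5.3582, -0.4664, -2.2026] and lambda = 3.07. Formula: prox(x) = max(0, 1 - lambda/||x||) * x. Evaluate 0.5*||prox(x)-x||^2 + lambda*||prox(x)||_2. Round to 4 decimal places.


Step 1: Compute ||x||.
||x|| = 6.854
Step 2: Compute scaling factor.
scale = max(0, 1 - 3.07/6.854) = 0.5521
Step 3: prox(x) = [-2.0057, 2.9582, -0.2575, -1.216]
||prox(x)|| = 3.784
Step 4: Proximal objective.
0.5*||prox-x||^2 = 4.7125
lambda*||prox|| = 11.6169
Total = 16.3293


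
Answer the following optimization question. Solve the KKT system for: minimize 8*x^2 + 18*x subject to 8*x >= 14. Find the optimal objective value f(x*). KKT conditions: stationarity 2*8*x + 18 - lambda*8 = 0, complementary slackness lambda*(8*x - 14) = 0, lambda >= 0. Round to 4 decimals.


Step 1: Try lambda = 0 (constraint inactive).
x_unc = -18/(2*8) = -1.125
Check: 8*-1.125 = -9.0 < 14 -- violated!
Step 2: Constraint must be active: 8*x = 14
x* = 14/8 = 1.75
lambda = (2*8*1.75 + 18)/8 = 5.75
Step 3: Compute optimal value.
f(x*) = 8*1.75^2 + 18*1.75 = 56.0


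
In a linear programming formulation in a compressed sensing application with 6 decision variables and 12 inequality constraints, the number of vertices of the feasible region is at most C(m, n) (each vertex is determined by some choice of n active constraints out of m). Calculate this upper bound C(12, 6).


Each vertex corresponds to some choice of n active constraints out of m, so the number of vertices is at most C(m, n) = m! / (n!(m-n)!).
m = 12, n = 6
Numerator: 12 * 11 * 10 * 9 * 8 * 7
Denominator: 6! = 720
C(12, 6) = 924


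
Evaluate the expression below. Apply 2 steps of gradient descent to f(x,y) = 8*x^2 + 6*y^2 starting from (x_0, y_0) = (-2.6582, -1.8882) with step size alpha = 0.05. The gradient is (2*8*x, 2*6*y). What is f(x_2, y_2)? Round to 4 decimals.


Gradient descent on f(x,y) = 8*x^2 + 6*y^2.
Starting point: (-2.6582, -1.8882), alpha = 0.05
Step 1: grad_x = 2*8*-2.6582 = -42.5312, grad_y = 2*6*-1.8882 = -22.6584
  x_1 = -2.6582 - 0.05*-42.5312 = -0.5316
  y_1 = -1.8882 - 0.05*-22.6584 = -0.7553
Step 2: grad_x = 2*8*-0.5316 = -8.5062, grad_y = 2*6*-0.7553 = -9.0634
  x_2 = -0.5316 - 0.05*-8.5062 = -0.1063
  y_2 = -0.7553 - 0.05*-9.0634 = -0.3021
f(-0.1063, -0.3021) = 8*(-0.1063)^2 + 6*(-0.3021)^2 = 0.6381


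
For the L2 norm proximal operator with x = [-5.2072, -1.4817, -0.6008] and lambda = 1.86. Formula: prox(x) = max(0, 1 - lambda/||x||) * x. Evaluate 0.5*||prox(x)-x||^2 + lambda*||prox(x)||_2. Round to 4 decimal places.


Step 1: Compute ||x||.
||x|| = 5.4471
Step 2: Compute scaling factor.
scale = max(0, 1 - 1.86/5.4471) = 0.6585
Step 3: prox(x) = [-3.4291, -0.9758, -0.3956]
||prox(x)|| = 3.5871
Step 4: Proximal objective.
0.5*||prox-x||^2 = 1.7298
lambda*||prox|| = 6.672
Total = 8.4019


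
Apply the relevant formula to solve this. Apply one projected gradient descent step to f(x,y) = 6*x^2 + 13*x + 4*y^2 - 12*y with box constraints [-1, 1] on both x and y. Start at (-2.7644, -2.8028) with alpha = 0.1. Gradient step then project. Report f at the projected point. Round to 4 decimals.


Step 1: Compute gradient at (-2.7644, -2.8028).
grad_x = 2*6*-2.7644 + 13 = -20.1728
grad_y = 2*4*-2.8028 - 12 = -34.4224
Step 2: Gradient step.
x_raw = -2.7644 - 0.1*-20.1728 = -0.7471
y_raw = -2.8028 - 0.1*-34.4224 = 0.6394
Step 3: Project onto [-1, 1].
x_proj = clip(-0.7471) = -0.7471
y_proj = clip(0.6394) = 0.6394
Step 4: Evaluate f.
f(-0.7471, 0.6394) = -12.4012


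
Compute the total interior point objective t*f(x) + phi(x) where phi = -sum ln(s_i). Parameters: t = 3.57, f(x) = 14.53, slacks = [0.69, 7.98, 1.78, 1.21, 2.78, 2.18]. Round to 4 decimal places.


Step 1: Compute log-barrier.
ln values: [-0.3711, 2.0769, 0.5766, 0.1906, 1.0225, 0.7793]
phi = -(-0.3711 + 2.0769 + 0.5766 + 0.1906 + 1.0225 + 0.7793) = -4.2749
Step 2: Compute augmented objective.
t*f(x) = 3.57*14.53 = 51.8721
Total = 51.8721 - 4.2749 = 47.5972


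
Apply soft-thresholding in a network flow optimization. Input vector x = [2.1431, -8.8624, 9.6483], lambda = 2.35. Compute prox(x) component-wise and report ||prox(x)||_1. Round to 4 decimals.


Soft-thresholding with lambda = 2.35:
prox(2.1431) = sign(2.1431)*max(|2.1431| - 2.35, 0) = 0.0
prox(-8.8624) = sign(-8.8624)*max(|-8.8624| - 2.35, 0) = -6.5124
prox(9.6483) = sign(9.6483)*max(|9.6483| - 2.35, 0) = 7.2983
prox(x) = [0.0, -6.5124, 7.2983]
||prox(x)||_1 = 0.0 + 6.5124 + 7.2983 = 13.8107


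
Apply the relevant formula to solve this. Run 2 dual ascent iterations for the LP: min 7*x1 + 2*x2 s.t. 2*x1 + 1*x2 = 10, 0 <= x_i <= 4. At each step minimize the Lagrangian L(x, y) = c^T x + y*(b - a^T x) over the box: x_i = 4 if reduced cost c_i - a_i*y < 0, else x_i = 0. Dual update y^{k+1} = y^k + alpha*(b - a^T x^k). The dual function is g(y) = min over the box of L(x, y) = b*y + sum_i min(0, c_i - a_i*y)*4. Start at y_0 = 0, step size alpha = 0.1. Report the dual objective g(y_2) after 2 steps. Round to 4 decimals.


Dual ascent for LP: min 7*x1 + 2*x2, 2*x1 + 1*x2 = 10, 0 <= x_i <= 4
Step 1: y^k = 0.0, reduced costs: (7.0, 2.0)
  x^k = (0.0, 0.0), subgradient = b - a^T x = 10.0
  y^{k+1} = 0.0 + 0.1*10.0 = 1.0
Step 2: y^k = 1.0, reduced costs: (5.0, 1.0)
  x^k = (0.0, 0.0), subgradient = b - a^T x = 10.0
  y^{k+1} = 1.0 + 0.1*10.0 = 2.0
Dual objective at y_2 = 2.0: reduced costs (3.0, 0.0), box minimizer x = (0.0, 0.0)
g(y_2) = b*y + (c1 - a1*y)*x1 + (c2 - a2*y)*x2 = 10*2.0 + 3.0*0.0 + 0.0*0.0 = 20.0 + 0.0 + 0.0 = 20.0
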